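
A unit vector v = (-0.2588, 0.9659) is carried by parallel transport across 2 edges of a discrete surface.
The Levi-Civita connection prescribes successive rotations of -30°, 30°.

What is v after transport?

Total rotation: (-30°) + 30° = 0°. Final vector: (-0.2588, 0.9659)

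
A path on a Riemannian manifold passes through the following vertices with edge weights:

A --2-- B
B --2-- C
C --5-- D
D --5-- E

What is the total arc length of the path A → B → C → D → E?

Arc length = 2 + 2 + 5 + 5 = 14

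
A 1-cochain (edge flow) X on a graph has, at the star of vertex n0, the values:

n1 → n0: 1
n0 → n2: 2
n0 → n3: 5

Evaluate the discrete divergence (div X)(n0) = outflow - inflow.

Divergence = sum of outgoing flows = (-1) + 2 + 5 = 6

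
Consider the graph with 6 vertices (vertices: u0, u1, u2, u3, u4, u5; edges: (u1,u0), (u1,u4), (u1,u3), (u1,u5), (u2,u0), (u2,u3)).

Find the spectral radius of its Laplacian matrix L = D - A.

Degrees: deg(u0) = 2, deg(u1) = 4, deg(u2) = 2, deg(u3) = 2, deg(u4) = 1, deg(u5) = 1.
L = D − A with rows/columns ordered (u0, u1, u2, u3, u4, u5):
  [ 2, -1, -1,  0,  0,  0]
  [-1,  4,  0, -1, -1, -1]
  [-1,  0,  2, -1,  0,  0]
  [ 0, -1, -1,  2,  0,  0]
  [ 0, -1,  0,  0,  1,  0]
  [ 0, -1,  0,  0,  0,  1]
Characteristic polynomial: det(λI − L) = λ(λ² − 6λ + 4)(λ − 1)(λ − 2)(λ − 3).
Roots: λ = 0; (λ² − 6λ + 4) = 0 ⇒ λ = 3 ± √5 ≈ 0.7639, 5.2361; (λ − 1) = 0 ⇒ λ = 1; (λ − 2) = 0 ⇒ λ = 2; (λ − 3) = 0 ⇒ λ = 3.
(Check: the roots sum (with multiplicity) to 12, matching trace L = Σdeg = 2·6 = 12.)
Laplacian eigenvalues: [0.0, 0.7639, 1.0, 2.0, 3.0, 5.2361]. Largest eigenvalue (spectral radius) = 5.2361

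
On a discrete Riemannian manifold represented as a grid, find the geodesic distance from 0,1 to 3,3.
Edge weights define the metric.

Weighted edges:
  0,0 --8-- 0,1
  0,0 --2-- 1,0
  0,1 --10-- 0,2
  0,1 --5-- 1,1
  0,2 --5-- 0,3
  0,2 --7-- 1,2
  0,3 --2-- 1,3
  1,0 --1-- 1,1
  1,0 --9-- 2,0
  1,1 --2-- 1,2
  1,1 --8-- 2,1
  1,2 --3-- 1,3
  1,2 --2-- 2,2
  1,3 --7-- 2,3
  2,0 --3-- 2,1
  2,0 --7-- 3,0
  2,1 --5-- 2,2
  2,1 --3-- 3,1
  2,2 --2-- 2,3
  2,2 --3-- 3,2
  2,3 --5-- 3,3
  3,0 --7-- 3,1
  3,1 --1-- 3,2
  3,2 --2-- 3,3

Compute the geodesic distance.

Shortest path: 0,1 → 1,1 → 1,2 → 2,2 → 3,2 → 3,3, total weight = 14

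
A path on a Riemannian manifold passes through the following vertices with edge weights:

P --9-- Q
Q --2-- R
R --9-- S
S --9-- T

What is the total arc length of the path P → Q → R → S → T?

Arc length = 9 + 2 + 9 + 9 = 29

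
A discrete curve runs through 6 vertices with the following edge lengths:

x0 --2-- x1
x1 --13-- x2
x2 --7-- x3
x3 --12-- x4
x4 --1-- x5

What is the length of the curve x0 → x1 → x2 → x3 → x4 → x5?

Arc length = 2 + 13 + 7 + 12 + 1 = 35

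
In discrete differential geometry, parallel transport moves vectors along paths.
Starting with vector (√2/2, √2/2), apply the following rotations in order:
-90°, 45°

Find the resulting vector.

Total rotation: (-90°) + 45° = -45°. Final vector: (1, 0)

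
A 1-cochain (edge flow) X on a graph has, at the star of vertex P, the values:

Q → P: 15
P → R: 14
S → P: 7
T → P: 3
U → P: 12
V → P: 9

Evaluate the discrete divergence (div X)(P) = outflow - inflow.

Divergence = sum of outgoing flows = (-15) + 14 + (-7) + (-3) + (-12) + (-9) = -32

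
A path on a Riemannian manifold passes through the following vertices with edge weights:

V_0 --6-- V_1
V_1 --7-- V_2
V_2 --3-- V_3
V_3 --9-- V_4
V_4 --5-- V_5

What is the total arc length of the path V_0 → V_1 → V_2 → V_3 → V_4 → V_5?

Arc length = 6 + 7 + 3 + 9 + 5 = 30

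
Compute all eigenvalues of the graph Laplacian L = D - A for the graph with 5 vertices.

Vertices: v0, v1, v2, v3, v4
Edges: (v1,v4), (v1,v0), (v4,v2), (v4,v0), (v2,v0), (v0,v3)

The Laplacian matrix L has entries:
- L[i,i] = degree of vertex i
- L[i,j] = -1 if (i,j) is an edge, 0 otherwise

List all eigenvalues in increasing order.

Degrees: deg(v0) = 4, deg(v1) = 2, deg(v2) = 2, deg(v3) = 1, deg(v4) = 3.
L = D − A with rows/columns ordered (v0, v1, v2, v3, v4):
  [ 4, -1, -1, -1, -1]
  [-1,  2,  0,  0, -1]
  [-1,  0,  2,  0, -1]
  [-1,  0,  0,  1,  0]
  [-1, -1, -1,  0,  3]
Characteristic polynomial: det(λI − L) = λ(λ − 1)(λ − 2)(λ − 4)(λ − 5).
Roots: λ = 0; (λ − 1) = 0 ⇒ λ = 1; (λ − 2) = 0 ⇒ λ = 2; (λ − 4) = 0 ⇒ λ = 4; (λ − 5) = 0 ⇒ λ = 5.
(Check: the roots sum (with multiplicity) to 12, matching trace L = Σdeg = 2·6 = 12.)
Laplacian eigenvalues (increasing order): [0.0, 1.0, 2.0, 4.0, 5.0]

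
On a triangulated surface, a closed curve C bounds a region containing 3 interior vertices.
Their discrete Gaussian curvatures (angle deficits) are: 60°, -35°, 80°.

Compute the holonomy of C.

Holonomy = total enclosed curvature = 60° + (-35°) + 80° = 105°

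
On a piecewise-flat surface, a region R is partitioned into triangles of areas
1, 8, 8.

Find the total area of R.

1 + 8 + 8 = 17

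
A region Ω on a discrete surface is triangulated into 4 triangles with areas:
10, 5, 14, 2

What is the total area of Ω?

10 + 5 + 14 + 2 = 31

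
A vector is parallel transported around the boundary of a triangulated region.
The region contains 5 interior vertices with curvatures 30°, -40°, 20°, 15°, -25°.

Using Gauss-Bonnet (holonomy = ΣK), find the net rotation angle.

Holonomy = total enclosed curvature = 30° + (-40°) + 20° + 15° + (-25°) = 0°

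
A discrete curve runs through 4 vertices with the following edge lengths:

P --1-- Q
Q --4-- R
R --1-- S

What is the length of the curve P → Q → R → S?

Arc length = 1 + 4 + 1 = 6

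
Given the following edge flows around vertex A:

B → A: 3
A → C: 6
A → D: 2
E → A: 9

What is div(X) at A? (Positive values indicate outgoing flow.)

Divergence = sum of outgoing flows = (-3) + 6 + 2 + (-9) = -4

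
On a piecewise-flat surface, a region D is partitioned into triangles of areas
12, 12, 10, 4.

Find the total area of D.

12 + 12 + 10 + 4 = 38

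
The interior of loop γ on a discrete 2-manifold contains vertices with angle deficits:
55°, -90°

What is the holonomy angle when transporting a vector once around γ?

Holonomy = total enclosed curvature = 55° + (-90°) = -35°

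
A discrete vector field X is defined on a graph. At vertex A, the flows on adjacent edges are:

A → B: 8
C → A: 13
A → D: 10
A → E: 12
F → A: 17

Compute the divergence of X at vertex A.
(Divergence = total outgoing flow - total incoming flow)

Divergence = sum of outgoing flows = 8 + (-13) + 10 + 12 + (-17) = 0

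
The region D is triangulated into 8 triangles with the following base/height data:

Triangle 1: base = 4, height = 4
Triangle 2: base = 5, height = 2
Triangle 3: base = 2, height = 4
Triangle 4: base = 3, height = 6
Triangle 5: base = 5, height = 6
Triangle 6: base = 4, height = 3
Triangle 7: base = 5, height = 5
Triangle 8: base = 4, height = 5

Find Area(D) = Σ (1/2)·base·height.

(1/2)×4×4 + (1/2)×5×2 + (1/2)×2×4 + (1/2)×3×6 + (1/2)×5×6 + (1/2)×4×3 + (1/2)×5×5 + (1/2)×4×5 = 69.5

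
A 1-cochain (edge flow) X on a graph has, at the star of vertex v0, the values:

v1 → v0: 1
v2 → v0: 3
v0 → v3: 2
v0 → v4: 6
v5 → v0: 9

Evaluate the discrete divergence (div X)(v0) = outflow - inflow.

Divergence = sum of outgoing flows = (-1) + (-3) + 2 + 6 + (-9) = -5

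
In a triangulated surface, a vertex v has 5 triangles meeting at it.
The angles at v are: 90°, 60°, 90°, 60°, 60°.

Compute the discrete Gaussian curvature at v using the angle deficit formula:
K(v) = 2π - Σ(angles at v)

Sum of angles = 360°. K = 360° - 360° = 0°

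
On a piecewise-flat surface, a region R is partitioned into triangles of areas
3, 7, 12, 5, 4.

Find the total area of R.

3 + 7 + 12 + 5 + 4 = 31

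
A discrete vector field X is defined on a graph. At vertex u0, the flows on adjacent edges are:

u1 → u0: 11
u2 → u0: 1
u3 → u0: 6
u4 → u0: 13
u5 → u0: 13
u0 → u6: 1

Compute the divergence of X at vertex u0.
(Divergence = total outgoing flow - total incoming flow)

Divergence = sum of outgoing flows = (-11) + (-1) + (-6) + (-13) + (-13) + 1 = -43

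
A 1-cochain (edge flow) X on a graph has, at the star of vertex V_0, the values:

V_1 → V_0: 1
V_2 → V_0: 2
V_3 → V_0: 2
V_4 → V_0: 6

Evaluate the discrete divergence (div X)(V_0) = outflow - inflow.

Divergence = sum of outgoing flows = (-1) + (-2) + (-2) + (-6) = -11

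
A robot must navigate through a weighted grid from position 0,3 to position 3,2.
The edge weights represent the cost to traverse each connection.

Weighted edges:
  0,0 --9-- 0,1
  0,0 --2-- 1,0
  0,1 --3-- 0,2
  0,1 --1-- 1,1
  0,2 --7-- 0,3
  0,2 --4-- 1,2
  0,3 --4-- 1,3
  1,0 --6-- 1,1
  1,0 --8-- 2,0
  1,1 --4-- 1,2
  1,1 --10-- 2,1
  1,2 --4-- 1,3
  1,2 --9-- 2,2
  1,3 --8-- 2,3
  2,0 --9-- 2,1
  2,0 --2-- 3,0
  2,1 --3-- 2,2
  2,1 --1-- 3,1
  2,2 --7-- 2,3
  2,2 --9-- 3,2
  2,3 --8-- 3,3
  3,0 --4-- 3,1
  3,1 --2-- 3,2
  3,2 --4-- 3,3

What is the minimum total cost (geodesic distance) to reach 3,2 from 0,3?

Shortest path: 0,3 → 1,3 → 1,2 → 2,2 → 2,1 → 3,1 → 3,2, total weight = 23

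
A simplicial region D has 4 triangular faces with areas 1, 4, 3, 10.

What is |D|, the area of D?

1 + 4 + 3 + 10 = 18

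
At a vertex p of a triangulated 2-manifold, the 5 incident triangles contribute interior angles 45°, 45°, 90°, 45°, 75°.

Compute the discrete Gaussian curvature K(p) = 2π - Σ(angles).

Sum of angles = 300°. K = 360° - 300° = 60° = π/3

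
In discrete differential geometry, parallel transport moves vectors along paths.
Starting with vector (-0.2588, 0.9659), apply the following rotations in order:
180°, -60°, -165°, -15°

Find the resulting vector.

Total rotation: 180° + (-60°) + (-165°) + (-15°) = -60°. Final vector: (0.7071, 0.7071)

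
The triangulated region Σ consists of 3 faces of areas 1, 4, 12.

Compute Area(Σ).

1 + 4 + 12 = 17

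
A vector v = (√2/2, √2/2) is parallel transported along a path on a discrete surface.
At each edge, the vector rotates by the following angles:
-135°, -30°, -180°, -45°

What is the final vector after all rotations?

Total rotation: (-135°) + (-30°) + (-180°) + (-45°) = -390° ≡ -30° (mod 360°). Final vector: (0.9659, 0.2588)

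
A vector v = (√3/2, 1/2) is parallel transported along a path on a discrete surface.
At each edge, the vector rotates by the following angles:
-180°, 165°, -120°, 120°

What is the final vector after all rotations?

Total rotation: (-180°) + 165° + (-120°) + 120° = -15°. Final vector: (0.9659, 0.2588)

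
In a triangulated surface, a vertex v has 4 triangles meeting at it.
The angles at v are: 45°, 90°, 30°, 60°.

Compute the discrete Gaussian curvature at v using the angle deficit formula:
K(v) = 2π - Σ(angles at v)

Sum of angles = 225°. K = 360° - 225° = 135°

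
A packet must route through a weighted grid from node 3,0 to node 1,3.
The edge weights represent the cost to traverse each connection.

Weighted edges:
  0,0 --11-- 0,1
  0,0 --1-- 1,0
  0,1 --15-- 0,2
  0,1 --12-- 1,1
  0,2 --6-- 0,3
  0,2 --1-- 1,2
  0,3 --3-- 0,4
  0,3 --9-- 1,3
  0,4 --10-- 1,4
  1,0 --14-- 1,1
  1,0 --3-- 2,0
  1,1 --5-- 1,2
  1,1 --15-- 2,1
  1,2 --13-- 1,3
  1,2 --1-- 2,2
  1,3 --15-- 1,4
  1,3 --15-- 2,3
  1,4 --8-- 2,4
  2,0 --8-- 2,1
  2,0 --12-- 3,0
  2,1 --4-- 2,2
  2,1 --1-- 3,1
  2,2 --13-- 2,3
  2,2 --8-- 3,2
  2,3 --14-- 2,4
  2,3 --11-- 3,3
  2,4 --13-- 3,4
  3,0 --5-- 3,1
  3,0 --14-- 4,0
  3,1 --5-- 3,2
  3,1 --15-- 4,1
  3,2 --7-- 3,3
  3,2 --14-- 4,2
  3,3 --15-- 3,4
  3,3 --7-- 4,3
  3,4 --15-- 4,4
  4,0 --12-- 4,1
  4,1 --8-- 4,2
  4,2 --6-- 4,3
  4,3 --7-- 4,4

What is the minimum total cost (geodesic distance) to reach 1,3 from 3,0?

Shortest path: 3,0 → 3,1 → 2,1 → 2,2 → 1,2 → 1,3, total weight = 24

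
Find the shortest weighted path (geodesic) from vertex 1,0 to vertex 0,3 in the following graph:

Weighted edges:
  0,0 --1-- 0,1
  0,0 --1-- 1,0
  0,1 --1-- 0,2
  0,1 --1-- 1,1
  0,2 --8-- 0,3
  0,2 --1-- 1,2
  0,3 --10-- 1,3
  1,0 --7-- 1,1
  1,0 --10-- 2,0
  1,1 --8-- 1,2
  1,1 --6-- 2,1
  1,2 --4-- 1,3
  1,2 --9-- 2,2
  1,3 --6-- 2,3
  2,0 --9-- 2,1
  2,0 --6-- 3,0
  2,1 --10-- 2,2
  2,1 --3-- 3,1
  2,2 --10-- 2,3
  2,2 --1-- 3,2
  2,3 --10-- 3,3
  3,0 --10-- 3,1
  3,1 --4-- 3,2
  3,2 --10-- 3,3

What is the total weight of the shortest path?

Shortest path: 1,0 → 0,0 → 0,1 → 0,2 → 0,3, total weight = 11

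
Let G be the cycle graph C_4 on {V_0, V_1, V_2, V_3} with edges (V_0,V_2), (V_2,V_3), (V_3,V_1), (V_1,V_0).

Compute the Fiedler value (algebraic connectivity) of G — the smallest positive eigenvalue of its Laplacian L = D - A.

The cycle graph C_n has Laplacian eigenvalues λ_k = 2 − 2cos(2πk/n), k = 0, 1, …, n−1. Here n = 4:
k=0: 2 − 2cos(0) = 0.0; k=1: 2 − 2cos(π/2) = 2.0; k=2: 2 − 2cos(π) = 4.0; k=3: 2 − 2cos(3π/2) = 2.0.
Laplacian eigenvalues: [0.0, 2.0, 2.0, 4.0]. Algebraic connectivity (smallest non-zero eigenvalue) = 2.0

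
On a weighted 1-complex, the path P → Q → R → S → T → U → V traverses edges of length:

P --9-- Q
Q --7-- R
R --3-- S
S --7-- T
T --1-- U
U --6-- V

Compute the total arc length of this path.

Arc length = 9 + 7 + 3 + 7 + 1 + 6 = 33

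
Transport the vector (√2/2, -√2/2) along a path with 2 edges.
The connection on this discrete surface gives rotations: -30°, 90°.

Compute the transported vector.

Total rotation: (-30°) + 90° = 60°. Final vector: (0.9659, 0.2588)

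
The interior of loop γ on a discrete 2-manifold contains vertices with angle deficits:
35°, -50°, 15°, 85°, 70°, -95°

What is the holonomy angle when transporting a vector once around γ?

Holonomy = total enclosed curvature = 35° + (-50°) + 15° + 85° + 70° + (-95°) = 60°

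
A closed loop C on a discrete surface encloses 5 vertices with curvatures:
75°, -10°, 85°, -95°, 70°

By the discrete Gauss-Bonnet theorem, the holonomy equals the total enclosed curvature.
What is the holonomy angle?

Holonomy = total enclosed curvature = 75° + (-10°) + 85° + (-95°) + 70° = 125°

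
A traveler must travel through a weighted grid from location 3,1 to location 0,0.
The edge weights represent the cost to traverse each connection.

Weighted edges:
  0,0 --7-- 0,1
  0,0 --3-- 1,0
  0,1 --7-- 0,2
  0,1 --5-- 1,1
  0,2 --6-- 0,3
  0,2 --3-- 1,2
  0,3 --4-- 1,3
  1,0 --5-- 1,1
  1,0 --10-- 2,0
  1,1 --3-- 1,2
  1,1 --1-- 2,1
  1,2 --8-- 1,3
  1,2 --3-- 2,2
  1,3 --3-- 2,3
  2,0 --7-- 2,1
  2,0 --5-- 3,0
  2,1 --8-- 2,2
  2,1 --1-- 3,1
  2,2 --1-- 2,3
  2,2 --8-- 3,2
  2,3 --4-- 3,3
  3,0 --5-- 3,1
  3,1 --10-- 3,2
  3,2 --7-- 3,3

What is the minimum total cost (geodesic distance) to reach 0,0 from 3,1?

Shortest path: 3,1 → 2,1 → 1,1 → 1,0 → 0,0, total weight = 10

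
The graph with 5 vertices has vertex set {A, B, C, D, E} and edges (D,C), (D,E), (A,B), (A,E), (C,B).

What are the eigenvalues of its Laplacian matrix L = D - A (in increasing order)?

Degrees: deg(A) = 2, deg(B) = 2, deg(C) = 2, deg(D) = 2, deg(E) = 2.
L = D − A with rows/columns ordered (A, B, C, D, E):
  [ 2, -1,  0,  0, -1]
  [-1,  2, -1,  0,  0]
  [ 0, -1,  2, -1,  0]
  [ 0,  0, -1,  2, -1]
  [-1,  0,  0, -1,  2]
Characteristic polynomial: det(λI − L) = λ(λ² − 5λ + 5)².
Roots: λ = 0; (λ² − 5λ + 5) = 0 ⇒ λ = (5 ± √5)/2 ≈ 1.382, 3.618 (multiplicity 2).
(Check: the roots sum (with multiplicity) to 10, matching trace L = Σdeg = 2·5 = 10.)
Laplacian eigenvalues (increasing order): [0.0, 1.382, 1.382, 3.618, 3.618]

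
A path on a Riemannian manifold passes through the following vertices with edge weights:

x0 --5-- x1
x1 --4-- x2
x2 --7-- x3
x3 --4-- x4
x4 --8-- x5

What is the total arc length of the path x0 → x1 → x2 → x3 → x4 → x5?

Arc length = 5 + 4 + 7 + 4 + 8 = 28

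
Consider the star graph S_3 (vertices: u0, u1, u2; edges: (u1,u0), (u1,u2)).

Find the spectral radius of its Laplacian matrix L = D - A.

The star S_3 is the complete bipartite graph K_{1,2} (one hub of degree 2, 2 leaves of degree 1). The Laplacian spectrum of K_{p,q} is 0, p (multiplicity q−1), q (multiplicity p−1), p+q. With p = 1, q = 2: 0 once, 1 with multiplicity 1, and 3 once. (Check: trace L = sum of degrees = 4 = 1·1 + 3.)
Laplacian eigenvalues: [0.0, 1.0, 3.0]. Largest eigenvalue (spectral radius) = 3.0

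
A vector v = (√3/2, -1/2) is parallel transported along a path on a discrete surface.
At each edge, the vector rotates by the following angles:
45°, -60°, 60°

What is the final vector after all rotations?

Total rotation: 45° + (-60°) + 60° = 45°. Final vector: (0.9659, 0.2588)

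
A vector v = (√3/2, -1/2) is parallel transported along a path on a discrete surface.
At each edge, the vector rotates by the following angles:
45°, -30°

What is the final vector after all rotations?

Total rotation: 45° + (-30°) = 15°. Final vector: (0.9659, -0.2588)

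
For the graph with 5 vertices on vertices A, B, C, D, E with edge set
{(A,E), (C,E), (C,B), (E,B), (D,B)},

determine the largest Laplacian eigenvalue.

Degrees: deg(A) = 1, deg(B) = 3, deg(C) = 2, deg(D) = 1, deg(E) = 3.
L = D − A with rows/columns ordered (A, B, C, D, E):
  [ 1,  0,  0,  0, -1]
  [ 0,  3, -1, -1, -1]
  [ 0, -1,  2,  0, -1]
  [ 0, -1,  0,  1,  0]
  [-1, -1, -1,  0,  3]
Characteristic polynomial: det(λI − L) = λ(λ² − 5λ + 3)(λ² − 5λ + 5).
Roots: λ = 0; (λ² − 5λ + 3) = 0 ⇒ λ = (5 ± √13)/2 ≈ 0.6972, 4.3028; (λ² − 5λ + 5) = 0 ⇒ λ = (5 ± √5)/2 ≈ 1.382, 3.618.
(Check: the roots sum (with multiplicity) to 10, matching trace L = Σdeg = 2·5 = 10.)
Laplacian eigenvalues: [0.0, 0.6972, 1.382, 3.618, 4.3028]. Largest eigenvalue (spectral radius) = 4.3028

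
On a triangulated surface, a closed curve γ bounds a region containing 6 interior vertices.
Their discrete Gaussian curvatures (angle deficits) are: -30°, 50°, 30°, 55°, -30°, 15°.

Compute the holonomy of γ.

Holonomy = total enclosed curvature = (-30°) + 50° + 30° + 55° + (-30°) + 15° = 90°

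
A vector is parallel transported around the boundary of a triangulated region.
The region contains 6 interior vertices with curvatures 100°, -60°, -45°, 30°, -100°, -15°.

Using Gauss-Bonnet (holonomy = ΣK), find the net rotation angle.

Holonomy = total enclosed curvature = 100° + (-60°) + (-45°) + 30° + (-100°) + (-15°) = -90°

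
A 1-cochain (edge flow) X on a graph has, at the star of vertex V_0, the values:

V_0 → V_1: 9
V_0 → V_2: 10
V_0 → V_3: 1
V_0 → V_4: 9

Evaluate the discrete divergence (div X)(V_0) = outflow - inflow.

Divergence = sum of outgoing flows = 9 + 10 + 1 + 9 = 29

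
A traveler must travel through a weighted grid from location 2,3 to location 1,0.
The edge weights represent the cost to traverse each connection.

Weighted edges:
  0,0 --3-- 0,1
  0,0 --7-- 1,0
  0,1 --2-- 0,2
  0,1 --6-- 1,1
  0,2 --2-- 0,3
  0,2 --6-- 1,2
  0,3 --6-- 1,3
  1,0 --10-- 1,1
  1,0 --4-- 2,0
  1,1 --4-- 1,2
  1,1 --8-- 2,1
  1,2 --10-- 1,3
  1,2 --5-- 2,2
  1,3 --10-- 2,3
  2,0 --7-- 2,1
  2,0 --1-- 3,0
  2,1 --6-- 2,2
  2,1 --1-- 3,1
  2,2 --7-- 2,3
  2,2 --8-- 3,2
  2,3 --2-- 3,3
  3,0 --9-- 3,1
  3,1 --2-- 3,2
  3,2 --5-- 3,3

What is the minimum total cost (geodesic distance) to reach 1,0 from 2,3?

Shortest path: 2,3 → 3,3 → 3,2 → 3,1 → 2,1 → 2,0 → 1,0, total weight = 21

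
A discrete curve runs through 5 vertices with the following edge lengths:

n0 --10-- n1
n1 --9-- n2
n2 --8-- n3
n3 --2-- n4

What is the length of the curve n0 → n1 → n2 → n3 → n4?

Arc length = 10 + 9 + 8 + 2 = 29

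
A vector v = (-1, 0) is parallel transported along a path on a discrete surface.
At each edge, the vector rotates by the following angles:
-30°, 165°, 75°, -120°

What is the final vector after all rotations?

Total rotation: (-30°) + 165° + 75° + (-120°) = 90°. Final vector: (0, -1)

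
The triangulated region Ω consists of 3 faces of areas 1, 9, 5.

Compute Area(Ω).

1 + 9 + 5 = 15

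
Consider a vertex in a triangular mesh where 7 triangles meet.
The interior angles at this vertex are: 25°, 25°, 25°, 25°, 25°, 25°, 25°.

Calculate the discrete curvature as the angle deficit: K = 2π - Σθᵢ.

Sum of angles = 175°. K = 360° - 175° = 185° = 37π/36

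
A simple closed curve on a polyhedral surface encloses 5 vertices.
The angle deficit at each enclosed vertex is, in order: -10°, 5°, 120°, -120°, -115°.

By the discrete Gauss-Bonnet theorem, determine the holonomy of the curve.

Holonomy = total enclosed curvature = (-10°) + 5° + 120° + (-120°) + (-115°) = -120°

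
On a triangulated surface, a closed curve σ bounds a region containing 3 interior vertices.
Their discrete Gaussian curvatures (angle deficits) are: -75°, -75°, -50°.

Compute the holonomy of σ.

Holonomy = total enclosed curvature = (-75°) + (-75°) + (-50°) = -200°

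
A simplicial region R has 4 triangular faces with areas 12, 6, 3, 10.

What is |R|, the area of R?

12 + 6 + 3 + 10 = 31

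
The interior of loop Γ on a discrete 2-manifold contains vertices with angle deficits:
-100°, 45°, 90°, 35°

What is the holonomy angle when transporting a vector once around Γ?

Holonomy = total enclosed curvature = (-100°) + 45° + 90° + 35° = 70°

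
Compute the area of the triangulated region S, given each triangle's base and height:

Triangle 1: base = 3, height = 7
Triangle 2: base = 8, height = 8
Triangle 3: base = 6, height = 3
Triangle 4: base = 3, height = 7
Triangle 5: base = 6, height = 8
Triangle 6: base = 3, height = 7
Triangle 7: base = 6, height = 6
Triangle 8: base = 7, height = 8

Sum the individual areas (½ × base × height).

(1/2)×3×7 + (1/2)×8×8 + (1/2)×6×3 + (1/2)×3×7 + (1/2)×6×8 + (1/2)×3×7 + (1/2)×6×6 + (1/2)×7×8 = 142.5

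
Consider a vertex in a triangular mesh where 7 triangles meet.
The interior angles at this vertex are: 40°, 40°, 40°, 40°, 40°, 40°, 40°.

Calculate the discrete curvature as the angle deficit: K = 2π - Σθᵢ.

Sum of angles = 280°. K = 360° - 280° = 80° = 4π/9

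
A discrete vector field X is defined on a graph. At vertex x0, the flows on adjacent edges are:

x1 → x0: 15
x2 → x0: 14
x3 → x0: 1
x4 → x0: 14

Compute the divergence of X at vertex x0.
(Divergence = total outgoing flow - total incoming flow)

Divergence = sum of outgoing flows = (-15) + (-14) + (-1) + (-14) = -44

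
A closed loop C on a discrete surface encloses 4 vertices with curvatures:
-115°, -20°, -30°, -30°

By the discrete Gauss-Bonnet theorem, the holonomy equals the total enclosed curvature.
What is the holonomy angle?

Holonomy = total enclosed curvature = (-115°) + (-20°) + (-30°) + (-30°) = -195°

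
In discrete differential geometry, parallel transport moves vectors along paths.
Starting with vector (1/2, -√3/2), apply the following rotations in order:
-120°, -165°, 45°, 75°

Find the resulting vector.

Total rotation: (-120°) + (-165°) + 45° + 75° = -165°. Final vector: (-0.7071, 0.7071)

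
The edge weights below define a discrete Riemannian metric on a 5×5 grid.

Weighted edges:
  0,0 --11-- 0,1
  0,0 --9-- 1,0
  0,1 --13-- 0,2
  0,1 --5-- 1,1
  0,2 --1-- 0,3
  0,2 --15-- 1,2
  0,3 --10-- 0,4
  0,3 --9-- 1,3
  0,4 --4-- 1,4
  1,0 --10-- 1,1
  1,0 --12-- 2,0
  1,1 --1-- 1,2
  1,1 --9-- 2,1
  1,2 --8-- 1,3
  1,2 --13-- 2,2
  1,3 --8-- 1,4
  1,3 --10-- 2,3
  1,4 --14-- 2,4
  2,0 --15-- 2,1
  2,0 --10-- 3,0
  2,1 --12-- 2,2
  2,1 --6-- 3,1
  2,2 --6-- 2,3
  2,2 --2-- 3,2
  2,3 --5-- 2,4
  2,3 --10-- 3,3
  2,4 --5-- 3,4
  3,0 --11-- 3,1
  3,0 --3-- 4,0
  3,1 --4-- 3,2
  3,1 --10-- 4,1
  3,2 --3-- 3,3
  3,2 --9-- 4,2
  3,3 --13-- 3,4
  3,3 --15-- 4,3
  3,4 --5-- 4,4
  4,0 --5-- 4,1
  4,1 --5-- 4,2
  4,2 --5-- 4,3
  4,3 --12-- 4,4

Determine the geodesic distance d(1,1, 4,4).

Shortest path: 1,1 → 1,2 → 1,3 → 2,3 → 2,4 → 3,4 → 4,4, total weight = 34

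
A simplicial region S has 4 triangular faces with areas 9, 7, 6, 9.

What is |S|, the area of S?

9 + 7 + 6 + 9 = 31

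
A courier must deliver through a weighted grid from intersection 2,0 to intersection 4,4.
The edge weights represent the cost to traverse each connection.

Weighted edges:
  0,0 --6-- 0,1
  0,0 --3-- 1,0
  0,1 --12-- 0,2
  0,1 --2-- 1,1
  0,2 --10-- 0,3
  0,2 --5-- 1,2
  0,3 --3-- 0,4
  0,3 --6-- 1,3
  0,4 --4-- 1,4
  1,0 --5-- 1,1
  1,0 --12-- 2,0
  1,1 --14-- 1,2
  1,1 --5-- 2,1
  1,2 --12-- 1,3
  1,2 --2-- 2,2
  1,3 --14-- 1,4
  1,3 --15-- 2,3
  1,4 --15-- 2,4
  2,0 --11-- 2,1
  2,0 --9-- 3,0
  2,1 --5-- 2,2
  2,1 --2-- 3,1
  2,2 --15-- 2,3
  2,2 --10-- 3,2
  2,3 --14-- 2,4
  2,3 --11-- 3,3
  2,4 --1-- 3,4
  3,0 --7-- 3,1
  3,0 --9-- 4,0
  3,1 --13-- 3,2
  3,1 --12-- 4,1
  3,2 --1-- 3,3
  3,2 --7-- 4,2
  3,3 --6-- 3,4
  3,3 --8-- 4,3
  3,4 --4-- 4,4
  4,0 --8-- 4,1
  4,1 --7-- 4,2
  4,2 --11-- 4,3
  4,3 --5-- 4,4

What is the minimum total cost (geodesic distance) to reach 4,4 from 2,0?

Shortest path: 2,0 → 2,1 → 3,1 → 3,2 → 3,3 → 3,4 → 4,4, total weight = 37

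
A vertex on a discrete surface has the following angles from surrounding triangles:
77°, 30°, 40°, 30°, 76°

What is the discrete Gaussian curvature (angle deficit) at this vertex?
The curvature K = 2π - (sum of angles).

Sum of angles = 253°. K = 360° - 253° = 107° = 107π/180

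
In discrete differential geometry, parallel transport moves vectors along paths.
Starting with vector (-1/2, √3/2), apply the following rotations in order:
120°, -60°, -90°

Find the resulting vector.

Total rotation: 120° + (-60°) + (-90°) = -30°. Final vector: (0, 1)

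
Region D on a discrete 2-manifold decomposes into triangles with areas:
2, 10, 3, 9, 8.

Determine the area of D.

2 + 10 + 3 + 9 + 8 = 32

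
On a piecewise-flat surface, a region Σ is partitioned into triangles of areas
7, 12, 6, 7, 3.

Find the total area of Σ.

7 + 12 + 6 + 7 + 3 = 35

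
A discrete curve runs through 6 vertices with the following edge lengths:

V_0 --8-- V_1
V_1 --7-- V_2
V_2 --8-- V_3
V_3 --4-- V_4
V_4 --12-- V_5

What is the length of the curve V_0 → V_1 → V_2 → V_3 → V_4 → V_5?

Arc length = 8 + 7 + 8 + 4 + 12 = 39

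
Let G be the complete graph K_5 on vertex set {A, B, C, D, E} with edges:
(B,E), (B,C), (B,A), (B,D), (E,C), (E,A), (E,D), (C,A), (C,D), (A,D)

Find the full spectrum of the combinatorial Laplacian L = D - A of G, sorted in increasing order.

For the complete graph K_n, L = nI − J (J = all-ones matrix). J has eigenvalues n (once, eigenvector 𝟙) and 0 (multiplicity n−1), so L has eigenvalues 0 (once) and n (multiplicity n−1). Here n = 5: eigenvalue 0 once and 5 with multiplicity 4.
Laplacian eigenvalues (increasing order): [0.0, 5.0, 5.0, 5.0, 5.0]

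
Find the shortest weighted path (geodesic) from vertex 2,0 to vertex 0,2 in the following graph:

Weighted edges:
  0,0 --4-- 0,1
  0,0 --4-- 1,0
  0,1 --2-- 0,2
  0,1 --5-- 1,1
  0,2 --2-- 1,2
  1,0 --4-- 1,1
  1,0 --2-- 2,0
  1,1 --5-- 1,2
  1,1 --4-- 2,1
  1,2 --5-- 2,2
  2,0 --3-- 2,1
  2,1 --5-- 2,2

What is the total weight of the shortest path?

Shortest path: 2,0 → 1,0 → 0,0 → 0,1 → 0,2, total weight = 12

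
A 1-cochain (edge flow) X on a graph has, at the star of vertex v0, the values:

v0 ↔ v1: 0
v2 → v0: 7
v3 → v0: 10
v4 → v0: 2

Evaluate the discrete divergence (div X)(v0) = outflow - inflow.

Divergence = sum of outgoing flows = 0 + (-7) + (-10) + (-2) = -19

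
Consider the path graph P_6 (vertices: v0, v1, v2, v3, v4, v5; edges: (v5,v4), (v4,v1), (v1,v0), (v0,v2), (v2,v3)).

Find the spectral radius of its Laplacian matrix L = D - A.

The path graph P_n has Laplacian eigenvalues λ_k = 2 − 2cos(kπ/n), k = 0, 1, …, n−1. Here n = 6:
k=0: 2 − 2cos(0) = 0.0; k=1: 2 − 2cos(π/6) = 0.2679; k=2: 2 − 2cos(π/3) = 1.0; k=3: 2 − 2cos(π/2) = 2.0; k=4: 2 − 2cos(2π/3) = 3.0; k=5: 2 − 2cos(5π/6) = 3.7321.
Laplacian eigenvalues: [0.0, 0.2679, 1.0, 2.0, 3.0, 3.7321]. Largest eigenvalue (spectral radius) = 3.7321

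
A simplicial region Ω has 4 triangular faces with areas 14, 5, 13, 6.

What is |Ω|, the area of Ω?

14 + 5 + 13 + 6 = 38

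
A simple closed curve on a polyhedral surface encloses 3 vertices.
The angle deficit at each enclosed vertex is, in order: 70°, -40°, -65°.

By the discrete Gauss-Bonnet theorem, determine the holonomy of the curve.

Holonomy = total enclosed curvature = 70° + (-40°) + (-65°) = -35°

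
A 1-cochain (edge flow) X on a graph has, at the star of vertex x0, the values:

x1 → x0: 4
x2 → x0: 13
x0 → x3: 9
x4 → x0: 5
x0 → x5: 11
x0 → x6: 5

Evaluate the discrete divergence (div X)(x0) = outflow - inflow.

Divergence = sum of outgoing flows = (-4) + (-13) + 9 + (-5) + 11 + 5 = 3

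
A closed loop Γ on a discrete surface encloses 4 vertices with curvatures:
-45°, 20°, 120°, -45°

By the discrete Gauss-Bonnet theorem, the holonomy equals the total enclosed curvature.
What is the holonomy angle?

Holonomy = total enclosed curvature = (-45°) + 20° + 120° + (-45°) = 50°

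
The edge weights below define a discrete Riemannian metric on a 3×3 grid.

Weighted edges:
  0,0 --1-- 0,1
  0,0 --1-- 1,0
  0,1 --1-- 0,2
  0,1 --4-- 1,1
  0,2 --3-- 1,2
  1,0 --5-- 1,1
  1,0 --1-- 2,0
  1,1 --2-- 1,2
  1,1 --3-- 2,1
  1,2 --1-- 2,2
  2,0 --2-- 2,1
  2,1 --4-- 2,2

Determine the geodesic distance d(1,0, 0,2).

Shortest path: 1,0 → 0,0 → 0,1 → 0,2, total weight = 3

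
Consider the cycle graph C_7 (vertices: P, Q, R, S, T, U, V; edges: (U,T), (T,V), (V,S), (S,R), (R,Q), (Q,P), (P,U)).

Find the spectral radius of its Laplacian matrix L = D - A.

The cycle graph C_n has Laplacian eigenvalues λ_k = 2 − 2cos(2πk/n), k = 0, 1, …, n−1. Here n = 7:
k=0: 2 − 2cos(0) = 0.0; k=1: 2 − 2cos(2π/7) = 0.753; k=2: 2 − 2cos(4π/7) = 2.445; k=3: 2 − 2cos(6π/7) = 3.8019; k=4: 2 − 2cos(8π/7) = 3.8019; k=5: 2 − 2cos(10π/7) = 2.445; k=6: 2 − 2cos(12π/7) = 0.753.
Laplacian eigenvalues: [0.0, 0.753, 0.753, 2.445, 2.445, 3.8019, 3.8019]. Largest eigenvalue (spectral radius) = 3.8019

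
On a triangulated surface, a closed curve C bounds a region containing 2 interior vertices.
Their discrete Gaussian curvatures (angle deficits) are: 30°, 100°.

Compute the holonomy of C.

Holonomy = total enclosed curvature = 30° + 100° = 130°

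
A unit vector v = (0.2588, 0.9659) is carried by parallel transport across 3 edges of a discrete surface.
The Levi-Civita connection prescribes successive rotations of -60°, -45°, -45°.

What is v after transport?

Total rotation: (-60°) + (-45°) + (-45°) = -150°. Final vector: (0.2588, -0.9659)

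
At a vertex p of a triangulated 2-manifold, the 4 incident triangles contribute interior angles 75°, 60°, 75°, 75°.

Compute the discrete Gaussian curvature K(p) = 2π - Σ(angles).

Sum of angles = 285°. K = 360° - 285° = 75°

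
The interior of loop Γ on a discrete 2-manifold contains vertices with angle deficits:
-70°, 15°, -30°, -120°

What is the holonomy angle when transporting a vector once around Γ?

Holonomy = total enclosed curvature = (-70°) + 15° + (-30°) + (-120°) = -205°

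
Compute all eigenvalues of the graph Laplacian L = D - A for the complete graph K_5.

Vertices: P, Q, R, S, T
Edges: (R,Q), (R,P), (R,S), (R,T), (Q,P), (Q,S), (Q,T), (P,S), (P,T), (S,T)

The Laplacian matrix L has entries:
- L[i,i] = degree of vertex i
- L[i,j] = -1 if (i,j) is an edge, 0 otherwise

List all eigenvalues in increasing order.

For the complete graph K_n, L = nI − J (J = all-ones matrix). J has eigenvalues n (once, eigenvector 𝟙) and 0 (multiplicity n−1), so L has eigenvalues 0 (once) and n (multiplicity n−1). Here n = 5: eigenvalue 0 once and 5 with multiplicity 4.
Laplacian eigenvalues (increasing order): [0.0, 5.0, 5.0, 5.0, 5.0]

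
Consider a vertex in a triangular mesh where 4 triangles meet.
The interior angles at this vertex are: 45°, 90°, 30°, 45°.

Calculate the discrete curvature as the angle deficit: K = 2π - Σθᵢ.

Sum of angles = 210°. K = 360° - 210° = 150° = 5π/6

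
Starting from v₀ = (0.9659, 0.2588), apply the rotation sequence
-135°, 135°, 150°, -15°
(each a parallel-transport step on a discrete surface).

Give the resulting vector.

Total rotation: (-135°) + 135° + 150° + (-15°) = 135°. Final vector: (-0.8660, 0.5000)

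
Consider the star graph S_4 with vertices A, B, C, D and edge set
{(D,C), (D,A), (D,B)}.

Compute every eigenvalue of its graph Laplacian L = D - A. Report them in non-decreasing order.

The star S_4 is the complete bipartite graph K_{1,3} (one hub of degree 3, 3 leaves of degree 1). The Laplacian spectrum of K_{p,q} is 0, p (multiplicity q−1), q (multiplicity p−1), p+q. With p = 1, q = 3: 0 once, 1 with multiplicity 2, and 4 once. (Check: trace L = sum of degrees = 6 = 2·1 + 4.)
Laplacian eigenvalues (increasing order): [0.0, 1.0, 1.0, 4.0]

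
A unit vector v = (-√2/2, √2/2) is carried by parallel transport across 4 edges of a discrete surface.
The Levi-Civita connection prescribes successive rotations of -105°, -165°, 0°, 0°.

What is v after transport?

Total rotation: (-105°) + (-165°) + 0° + 0° = -270° ≡ 90° (mod 360°). Final vector: (-0.7071, -0.7071)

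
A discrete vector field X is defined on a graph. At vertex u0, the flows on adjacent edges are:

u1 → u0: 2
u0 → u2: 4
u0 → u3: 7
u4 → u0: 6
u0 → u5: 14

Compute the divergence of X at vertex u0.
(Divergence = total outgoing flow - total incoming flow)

Divergence = sum of outgoing flows = (-2) + 4 + 7 + (-6) + 14 = 17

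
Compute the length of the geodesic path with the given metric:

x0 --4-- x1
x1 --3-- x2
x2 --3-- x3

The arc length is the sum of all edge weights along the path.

Arc length = 4 + 3 + 3 = 10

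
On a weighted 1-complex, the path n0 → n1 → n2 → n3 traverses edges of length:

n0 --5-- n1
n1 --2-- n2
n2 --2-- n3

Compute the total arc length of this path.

Arc length = 5 + 2 + 2 = 9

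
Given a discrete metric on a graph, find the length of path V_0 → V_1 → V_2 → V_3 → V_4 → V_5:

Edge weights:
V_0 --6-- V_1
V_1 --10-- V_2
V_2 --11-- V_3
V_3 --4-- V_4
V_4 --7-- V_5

Arc length = 6 + 10 + 11 + 4 + 7 = 38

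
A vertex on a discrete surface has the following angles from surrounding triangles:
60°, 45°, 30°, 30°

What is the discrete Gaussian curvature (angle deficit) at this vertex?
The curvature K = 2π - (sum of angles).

Sum of angles = 165°. K = 360° - 165° = 195°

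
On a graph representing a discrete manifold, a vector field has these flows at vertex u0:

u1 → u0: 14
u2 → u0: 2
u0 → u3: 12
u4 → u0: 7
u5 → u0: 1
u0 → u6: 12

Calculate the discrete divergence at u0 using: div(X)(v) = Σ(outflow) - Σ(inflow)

Divergence = sum of outgoing flows = (-14) + (-2) + 12 + (-7) + (-1) + 12 = 0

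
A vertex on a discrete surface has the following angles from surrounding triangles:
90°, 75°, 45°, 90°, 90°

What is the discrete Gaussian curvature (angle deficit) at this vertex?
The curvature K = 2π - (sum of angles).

Sum of angles = 390°. K = 360° - 390° = -30°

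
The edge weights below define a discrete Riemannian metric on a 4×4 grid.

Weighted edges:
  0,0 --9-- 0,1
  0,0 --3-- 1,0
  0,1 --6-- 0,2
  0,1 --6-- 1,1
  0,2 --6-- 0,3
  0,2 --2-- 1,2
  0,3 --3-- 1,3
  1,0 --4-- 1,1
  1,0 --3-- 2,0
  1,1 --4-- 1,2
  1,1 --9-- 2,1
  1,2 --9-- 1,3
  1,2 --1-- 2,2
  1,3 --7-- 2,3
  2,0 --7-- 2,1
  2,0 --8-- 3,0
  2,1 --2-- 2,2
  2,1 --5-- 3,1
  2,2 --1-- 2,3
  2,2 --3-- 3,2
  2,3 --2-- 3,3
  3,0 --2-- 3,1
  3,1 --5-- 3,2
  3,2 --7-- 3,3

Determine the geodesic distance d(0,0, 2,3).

Shortest path: 0,0 → 1,0 → 1,1 → 1,2 → 2,2 → 2,3, total weight = 13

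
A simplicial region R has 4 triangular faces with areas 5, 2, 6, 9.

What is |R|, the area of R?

5 + 2 + 6 + 9 = 22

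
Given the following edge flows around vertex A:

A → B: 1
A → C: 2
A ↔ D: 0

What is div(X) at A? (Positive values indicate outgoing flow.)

Divergence = sum of outgoing flows = 1 + 2 + 0 = 3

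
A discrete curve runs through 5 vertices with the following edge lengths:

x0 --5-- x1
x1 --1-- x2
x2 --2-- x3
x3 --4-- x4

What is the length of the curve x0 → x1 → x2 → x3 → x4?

Arc length = 5 + 1 + 2 + 4 = 12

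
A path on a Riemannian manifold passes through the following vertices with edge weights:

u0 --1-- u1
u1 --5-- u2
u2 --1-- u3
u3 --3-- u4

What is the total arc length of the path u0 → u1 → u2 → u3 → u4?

Arc length = 1 + 5 + 1 + 3 = 10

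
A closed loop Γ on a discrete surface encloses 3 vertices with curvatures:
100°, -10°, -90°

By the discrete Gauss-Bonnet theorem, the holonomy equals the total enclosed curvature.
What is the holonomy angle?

Holonomy = total enclosed curvature = 100° + (-10°) + (-90°) = 0°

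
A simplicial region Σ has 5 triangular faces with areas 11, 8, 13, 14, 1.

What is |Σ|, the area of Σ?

11 + 8 + 13 + 14 + 1 = 47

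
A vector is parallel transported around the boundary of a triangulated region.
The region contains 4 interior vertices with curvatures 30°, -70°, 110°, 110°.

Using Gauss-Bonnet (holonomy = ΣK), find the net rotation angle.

Holonomy = total enclosed curvature = 30° + (-70°) + 110° + 110° = 180°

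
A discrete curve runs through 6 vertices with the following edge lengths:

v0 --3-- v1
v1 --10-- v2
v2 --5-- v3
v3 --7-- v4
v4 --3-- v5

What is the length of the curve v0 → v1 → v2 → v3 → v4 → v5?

Arc length = 3 + 10 + 5 + 7 + 3 = 28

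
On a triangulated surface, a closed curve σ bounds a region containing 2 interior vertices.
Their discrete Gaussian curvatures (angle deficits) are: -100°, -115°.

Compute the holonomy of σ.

Holonomy = total enclosed curvature = (-100°) + (-115°) = -215°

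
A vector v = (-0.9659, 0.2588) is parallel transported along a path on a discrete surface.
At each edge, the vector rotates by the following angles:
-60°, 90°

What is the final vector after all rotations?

Total rotation: (-60°) + 90° = 30°. Final vector: (-0.9659, -0.2588)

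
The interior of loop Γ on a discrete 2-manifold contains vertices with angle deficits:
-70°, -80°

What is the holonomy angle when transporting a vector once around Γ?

Holonomy = total enclosed curvature = (-70°) + (-80°) = -150°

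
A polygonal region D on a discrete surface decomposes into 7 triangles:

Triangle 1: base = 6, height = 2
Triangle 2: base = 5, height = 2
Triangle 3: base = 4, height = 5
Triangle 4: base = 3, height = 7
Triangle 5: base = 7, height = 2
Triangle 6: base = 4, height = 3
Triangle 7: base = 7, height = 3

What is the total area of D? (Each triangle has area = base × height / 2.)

(1/2)×6×2 + (1/2)×5×2 + (1/2)×4×5 + (1/2)×3×7 + (1/2)×7×2 + (1/2)×4×3 + (1/2)×7×3 = 55.0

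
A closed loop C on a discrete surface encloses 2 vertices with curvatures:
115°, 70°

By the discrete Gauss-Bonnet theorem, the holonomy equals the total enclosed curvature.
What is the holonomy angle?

Holonomy = total enclosed curvature = 115° + 70° = 185°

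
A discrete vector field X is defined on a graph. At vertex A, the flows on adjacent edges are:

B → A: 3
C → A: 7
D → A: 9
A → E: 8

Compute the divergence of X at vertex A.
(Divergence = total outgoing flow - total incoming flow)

Divergence = sum of outgoing flows = (-3) + (-7) + (-9) + 8 = -11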